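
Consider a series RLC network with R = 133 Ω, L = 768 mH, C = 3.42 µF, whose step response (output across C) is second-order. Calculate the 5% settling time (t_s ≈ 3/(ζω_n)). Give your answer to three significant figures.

t_s ≈ 0.0346 s

For a series RLC circuit (capacitor voltage as output), ω_n = 1/√(LC) = 1/√(768 mH · 3.42 µF) = 617 rad/s.
ζ = (R/2)·√(C/L) = (133/2)·√(3.42 µF/768 mH) = 0.140.
t_s ≈ 3/(ζω_n) = 0.0346 s.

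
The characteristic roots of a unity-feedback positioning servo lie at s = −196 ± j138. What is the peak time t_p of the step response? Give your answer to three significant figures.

t_p ≈ 0.0228 s

t_p = π/ω_d with ω_d = 138 (the imaginary part), so t_p = 0.0228 s.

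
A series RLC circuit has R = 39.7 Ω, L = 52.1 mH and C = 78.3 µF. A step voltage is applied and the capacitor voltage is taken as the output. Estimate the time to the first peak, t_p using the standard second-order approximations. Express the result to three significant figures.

For a series RLC circuit (capacitor voltage as output), ω_n = 1/√(LC) = 1/√(52.1 mH · 78.3 µF) = 495 rad/s.
ζ = (R/2)·√(C/L) = (39.7/2)·√(78.3 µF/52.1 mH) = 0.770.
The damped frequency ω_d = ω_n√(1−ζ²) = 316 rad/s. t_p = π/ω_d = 0.00994 s.

t_p ≈ 0.00994 s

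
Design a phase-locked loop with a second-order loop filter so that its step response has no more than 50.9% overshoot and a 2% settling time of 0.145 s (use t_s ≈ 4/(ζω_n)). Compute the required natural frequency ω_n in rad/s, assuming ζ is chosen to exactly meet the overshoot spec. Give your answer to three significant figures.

ω_n ≈ 131 rad/s

Inverting the overshoot relation: ζ = |ln 0.509|/√(π² + ln²0.509) = 0.210.
From t_s ≈ 4/(ζω_n): ω_n = 4/(ζ·t_s) = 4/(0.210·0.145) = 131 rad/s.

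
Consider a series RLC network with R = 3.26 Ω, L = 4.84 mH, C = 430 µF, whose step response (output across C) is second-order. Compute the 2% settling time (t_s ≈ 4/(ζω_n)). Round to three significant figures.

t_s ≈ 0.0119 s

For a series RLC circuit (capacitor voltage as output), ω_n = 1/√(LC) = 1/√(4.84 mH · 430 µF) = 693 rad/s.
ζ = (R/2)·√(C/L) = (3.26/2)·√(430 µF/4.84 mH) = 0.486.
t_s ≈ 4/(ζω_n) = 0.0119 s.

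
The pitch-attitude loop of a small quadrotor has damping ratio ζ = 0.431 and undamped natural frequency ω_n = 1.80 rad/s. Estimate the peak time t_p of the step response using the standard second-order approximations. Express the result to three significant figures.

The damped frequency is ω_d = ω_n√(1−ζ²) = 1.80·√(1−0.186) = 1.62 rad/s.
Peak time t_p = π/ω_d = π/1.62 = 1.93 s.

t_p ≈ 1.93 s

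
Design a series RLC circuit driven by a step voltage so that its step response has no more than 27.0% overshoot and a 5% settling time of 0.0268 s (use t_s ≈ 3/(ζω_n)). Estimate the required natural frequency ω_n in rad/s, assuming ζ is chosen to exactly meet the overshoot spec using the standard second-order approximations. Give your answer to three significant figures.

From %OS = 100·exp(−πζ/√(1−ζ²)), invert to get ζ = −ln(OS)/√(π² + ln²(OS)) with OS = 0.270.
−ln 0.270 = 1.309, so ζ = 1.309/√(π² + 1.714) = 0.385.
From t_s ≈ 3/(ζω_n): ω_n = 3/(ζ·t_s) = 3/(0.385·0.0268) = 291 rad/s.

ω_n ≈ 291 rad/s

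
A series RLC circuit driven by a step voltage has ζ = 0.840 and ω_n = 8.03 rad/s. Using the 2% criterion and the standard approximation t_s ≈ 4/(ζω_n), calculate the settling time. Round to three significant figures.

t_s ≈ 4/(ζω_n) = 4/(0.840 × 8.03) = 0.593 s.

t_s ≈ 0.593 s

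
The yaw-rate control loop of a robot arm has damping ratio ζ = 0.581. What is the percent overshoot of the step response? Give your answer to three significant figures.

For an underdamped second-order system, %OS = 100·exp(−πζ/√(1−ζ²)).
πζ/√(1−ζ²) = π·0.581/√(1−0.338) = 2.243, so %OS = 100·e^(−2.243) = 10.6%.

%OS ≈ 10.6%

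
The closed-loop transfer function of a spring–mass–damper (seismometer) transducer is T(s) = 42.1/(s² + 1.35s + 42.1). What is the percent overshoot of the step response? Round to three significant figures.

%OS ≈ 72.0%

ω_n = √42.1 = 6.49 rad/s; ζ = 1.35/(2·6.49) = 0.104.
%OS = 100 e^{−πζ/√(1−ζ²)} with ζ = 0.104 gives 72.0%.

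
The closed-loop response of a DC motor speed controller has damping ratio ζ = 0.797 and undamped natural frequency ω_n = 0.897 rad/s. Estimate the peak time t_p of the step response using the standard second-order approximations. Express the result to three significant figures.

The damped frequency is ω_d = ω_n√(1−ζ²) = 0.897·√(1−0.635) = 0.542 rad/s.
Peak time t_p = π/ω_d = π/0.542 = 5.80 s.

t_p ≈ 5.80 s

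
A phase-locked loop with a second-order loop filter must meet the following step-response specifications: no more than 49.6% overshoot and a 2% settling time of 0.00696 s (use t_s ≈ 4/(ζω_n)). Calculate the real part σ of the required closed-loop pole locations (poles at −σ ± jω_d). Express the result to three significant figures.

The settling-time spec alone fixes σ = ζω_n = 4/t_s = 4/0.00696 = 575.
(Overshoot then fixes ζ = 0.218 and hence ω_d = σ·√(1−ζ²)/ζ = 2570 rad/s.)

σ ≈ 575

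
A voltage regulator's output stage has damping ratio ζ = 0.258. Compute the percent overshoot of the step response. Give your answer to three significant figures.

For an underdamped second-order system, %OS = 100·exp(−πζ/√(1−ζ²)).
πζ/√(1−ζ²) = π·0.258/√(1−0.0666) = 0.8389, so %OS = 100·e^(−0.8389) = 43.2%.

%OS ≈ 43.2%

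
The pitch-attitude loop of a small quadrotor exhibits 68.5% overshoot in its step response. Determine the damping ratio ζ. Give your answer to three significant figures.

ζ ≈ 0.120

Inverting the overshoot relation: ζ = |ln 0.685|/√(π² + ln²0.685) = 0.120.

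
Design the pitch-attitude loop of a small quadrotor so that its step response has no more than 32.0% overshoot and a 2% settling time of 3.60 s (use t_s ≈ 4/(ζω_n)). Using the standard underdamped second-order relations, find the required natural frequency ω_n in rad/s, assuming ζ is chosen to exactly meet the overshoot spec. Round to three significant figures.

ζ = −ln(OS)/√(π² + (ln OS)²). With OS = 0.320, ln OS = −1.139 and ζ = 1.139/3.342 = 0.341.
From t_s ≈ 4/(ζω_n): ω_n = 4/(ζ·t_s) = 4/(0.341·3.60) = 3.26 rad/s.

ω_n ≈ 3.26 rad/s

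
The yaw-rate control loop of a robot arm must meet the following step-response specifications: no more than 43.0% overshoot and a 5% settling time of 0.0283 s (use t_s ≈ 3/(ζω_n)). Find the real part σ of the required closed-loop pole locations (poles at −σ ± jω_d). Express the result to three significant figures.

The settling-time spec alone fixes σ = ζω_n = 3/t_s = 3/0.0283 = 106.
(Overshoot then fixes ζ = 0.259 and hence ω_d = σ·√(1−ζ²)/ζ = 395 rad/s.)

σ ≈ 106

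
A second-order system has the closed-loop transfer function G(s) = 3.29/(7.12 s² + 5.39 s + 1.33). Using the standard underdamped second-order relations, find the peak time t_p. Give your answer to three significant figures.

Dividing through by 7.12: denominator becomes s² + 0.7570 s + 0.1868.
So ω_n = √0.1868 = 0.432 rad/s and ζ = 0.7570/(2·0.432) = 0.876.
The damped frequency ω_d = ω_n√(1−ζ²) = 0.209 rad/s. t_p = π/ω_d = 15.1 s.

t_p ≈ 15.1 s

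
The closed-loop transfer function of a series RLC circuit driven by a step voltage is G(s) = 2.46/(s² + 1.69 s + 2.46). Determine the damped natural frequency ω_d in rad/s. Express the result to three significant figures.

Matching coefficients with s² + 2ζω_n s + ω_n² gives ω_n² = 2.46 ⇒ ω_n = 1.57 rad/s, and ζ = 1.69/(2ω_n) = 0.539.
ω_d = ω_n√(1−ζ²) = 1.32 rad/s.

ω_d ≈ 1.32 rad/s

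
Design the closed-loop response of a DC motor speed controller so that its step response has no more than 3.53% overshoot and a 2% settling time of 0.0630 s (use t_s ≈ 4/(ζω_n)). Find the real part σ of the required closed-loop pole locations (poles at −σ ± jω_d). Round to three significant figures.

The settling-time spec alone fixes σ = ζω_n = 4/t_s = 4/0.0630 = 63.5.
(Overshoot then fixes ζ = 0.729 and hence ω_d = σ·√(1−ζ²)/ζ = 59.7 rad/s.)

σ ≈ 63.5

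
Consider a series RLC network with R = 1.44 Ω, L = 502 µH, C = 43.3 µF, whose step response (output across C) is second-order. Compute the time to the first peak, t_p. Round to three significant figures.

t_p ≈ 0.000474 s

For a series RLC circuit (capacitor voltage as output), ω_n = 1/√(LC) = 1/√(502 µH · 43.3 µF) = 6780 rad/s.
ζ = (R/2)·√(C/L) = (1.44/2)·√(43.3 µF/502 µH) = 0.211.
ω_d = 6780·√(1 − 0.211²) = 6630 rad/s. t_p = π/ω_d = 0.000474 s.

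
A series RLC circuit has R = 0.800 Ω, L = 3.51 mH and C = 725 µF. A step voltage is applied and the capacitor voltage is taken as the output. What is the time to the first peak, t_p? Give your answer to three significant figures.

For a series RLC circuit (capacitor voltage as output), ω_n = 1/√(LC) = 1/√(3.51 mH · 725 µF) = 627 rad/s.
ζ = (R/2)·√(C/L) = (0.800/2)·√(725 µF/3.51 mH) = 0.182.
The damped frequency ω_d = ω_n√(1−ζ²) = 616 rad/s. t_p = π/ω_d = 0.00510 s.

t_p ≈ 0.00510 s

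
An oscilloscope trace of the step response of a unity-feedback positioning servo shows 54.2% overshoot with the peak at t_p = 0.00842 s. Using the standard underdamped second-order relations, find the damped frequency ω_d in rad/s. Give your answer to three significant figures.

t_p = π/ω_d, so ω_d = π/0.00842 = 373 rad/s.

ω_d ≈ 373 rad/s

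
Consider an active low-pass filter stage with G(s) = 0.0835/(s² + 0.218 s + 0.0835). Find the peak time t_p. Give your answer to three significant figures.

ω_n = √0.0835 = 0.289 rad/s; ζ = 0.218/(2·0.289) = 0.377.
The damped frequency ω_d = ω_n√(1−ζ²) = 0.268 rad/s. Then t_p = π/ω_d = 11.7 s.

t_p ≈ 11.7 s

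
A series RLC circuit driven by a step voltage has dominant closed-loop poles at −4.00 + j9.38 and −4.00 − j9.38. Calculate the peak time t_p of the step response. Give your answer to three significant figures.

t_p ≈ 0.335 s

t_p = π/ω_d with ω_d = 9.38 (the imaginary part), so t_p = 0.335 s.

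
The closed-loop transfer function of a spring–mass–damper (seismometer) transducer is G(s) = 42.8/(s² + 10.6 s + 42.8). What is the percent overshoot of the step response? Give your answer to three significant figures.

%OS ≈ 1.30%

Matching coefficients with s² + 2ζω_n s + ω_n² gives ω_n² = 42.8 ⇒ ω_n = 6.54 rad/s, and ζ = 10.6/(2ω_n) = 0.810.
Overshoot: exp(−π·0.810/√(1−0.810²)) = 0.0130, i.e. 1.30%.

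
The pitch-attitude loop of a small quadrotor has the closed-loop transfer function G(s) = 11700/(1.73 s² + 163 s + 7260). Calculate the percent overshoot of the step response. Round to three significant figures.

Dividing through by 1.73: denominator becomes s² + 94.22 s + 4197.
So ω_n = √4197 = 64.8 rad/s and ζ = 94.22/(2·64.8) = 0.727.
%OS = 100·exp(−πζ/√(1−ζ²)) = 3.59%.

%OS ≈ 3.59%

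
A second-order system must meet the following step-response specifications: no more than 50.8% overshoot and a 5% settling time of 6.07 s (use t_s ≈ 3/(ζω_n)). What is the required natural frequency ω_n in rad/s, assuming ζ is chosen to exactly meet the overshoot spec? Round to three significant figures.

ω_n ≈ 2.35 rad/s

Inverting the overshoot relation: ζ = |ln 0.508|/√(π² + ln²0.508) = 0.211.
Then ω_n = 3/(ζ t_s) = 3/(0.211 × 6.07) = 2.35 rad/s.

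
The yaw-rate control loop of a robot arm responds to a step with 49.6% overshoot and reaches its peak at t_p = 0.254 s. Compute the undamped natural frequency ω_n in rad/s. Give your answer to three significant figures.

The overshoot fixes ζ = −ln(OS)/√(π²+ln²(OS)) = 0.218.
From t_p = π/ω_d, ω_d = π/0.254 = 12.4 rad/s, so ω_n = ω_d/√(1−ζ²) = 12.7 rad/s.

ω_n ≈ 12.7 rad/s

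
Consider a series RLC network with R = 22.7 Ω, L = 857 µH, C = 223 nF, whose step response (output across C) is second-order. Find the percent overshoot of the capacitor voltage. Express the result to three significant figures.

For a series RLC circuit (capacitor voltage as output), ω_n = 1/√(LC) = 1/√(857 µH · 223 nF) = 72300 rad/s.
ζ = (R/2)·√(C/L) = (22.7/2)·√(223 nF/857 µH) = 0.183.
%OS = 100 e^{−πζ/√(1−ζ²)} with ζ = 0.183 gives 55.7%.

%OS ≈ 55.7%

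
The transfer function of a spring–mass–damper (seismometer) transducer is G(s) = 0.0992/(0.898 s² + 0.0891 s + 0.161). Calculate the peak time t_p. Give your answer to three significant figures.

t_p ≈ 7.47 s

Dividing through by 0.898: denominator becomes s² + 0.09922 s + 0.1793.
So ω_n = √0.1793 = 0.423 rad/s and ζ = 0.09922/(2·0.423) = 0.117.
ω_d = ω_n√(1−ζ²) = 0.421 rad/s. t_p = π/ω_d = 7.47 s.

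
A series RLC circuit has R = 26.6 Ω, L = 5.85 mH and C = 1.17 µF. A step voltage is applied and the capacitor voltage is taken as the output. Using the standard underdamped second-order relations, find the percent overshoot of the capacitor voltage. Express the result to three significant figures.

For a series RLC circuit (capacitor voltage as output), ω_n = 1/√(LC) = 1/√(5.85 mH · 1.17 µF) = 12100 rad/s.
ζ = (R/2)·√(C/L) = (26.6/2)·√(1.17 µF/5.85 mH) = 0.188.
%OS = 100·exp(−πζ/√(1−ζ²)) = 54.8%.

%OS ≈ 54.8%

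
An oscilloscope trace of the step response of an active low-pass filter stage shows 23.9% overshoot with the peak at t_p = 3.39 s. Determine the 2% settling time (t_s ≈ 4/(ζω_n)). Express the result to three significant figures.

t_s ≈ 9.47 s

From the overshoot, ζ = −ln(OS)/√(π²+ln²(OS)) = 0.415.
t_p = π/ω_d ⇒ ω_d = 0.927 rad/s; then ω_n = ω_d/√(1−ζ²) = 1.02 rad/s.
t_s ≈ 4/(ζω_n) = 4/(0.415·1.02) = 9.47 s.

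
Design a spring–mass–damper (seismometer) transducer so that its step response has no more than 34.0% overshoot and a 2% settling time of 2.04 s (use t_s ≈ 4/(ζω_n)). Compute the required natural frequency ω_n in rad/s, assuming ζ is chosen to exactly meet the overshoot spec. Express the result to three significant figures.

ω_n ≈ 6.04 rad/s

ζ = −ln(OS)/√(π² + (ln OS)²). With OS = 0.340, ln OS = −1.079 and ζ = 1.079/3.322 = 0.325.
From t_s ≈ 4/(ζω_n): ω_n = 4/(ζ·t_s) = 4/(0.325·2.04) = 6.04 rad/s.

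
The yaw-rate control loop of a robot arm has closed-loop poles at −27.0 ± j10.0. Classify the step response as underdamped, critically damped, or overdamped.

underdamped

Since the poles form a complex-conjugate pair with nonzero imaginary part, the response is underdamped.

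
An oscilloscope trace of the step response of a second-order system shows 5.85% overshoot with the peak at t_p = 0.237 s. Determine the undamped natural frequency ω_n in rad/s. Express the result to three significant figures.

ω_n ≈ 17.9 rad/s

The overshoot fixes ζ = −ln(OS)/√(π²+ln²(OS)) = 0.670.
From t_p = π/ω_d, ω_d = π/0.237 = 13.3 rad/s, so ω_n = ω_d/√(1−ζ²) = 17.9 rad/s.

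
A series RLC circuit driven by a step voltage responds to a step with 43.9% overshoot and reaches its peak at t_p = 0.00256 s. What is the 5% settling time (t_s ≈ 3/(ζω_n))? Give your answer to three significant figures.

The overshoot fixes ζ = −ln(OS)/√(π²+ln²(OS)) = 0.253.
From t_p = π/ω_d, ω_d = π/0.00256 = 1230 rad/s, so ω_n = ω_d/√(1−ζ²) = 1270 rad/s.
t_s ≈ 3/(ζω_n) = 3/(0.253·1270) = 0.00933 s.

t_s ≈ 0.00933 s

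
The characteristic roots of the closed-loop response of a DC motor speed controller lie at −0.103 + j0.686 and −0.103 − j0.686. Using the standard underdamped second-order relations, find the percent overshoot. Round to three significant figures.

%OS ≈ 62.4%

With σ = 0.103, ω_d = 0.686: ω_n = √(σ²+ω_d²) = 0.694 rad/s, ζ = σ/ω_n = 0.148.
%OS = 100·exp(−πζ/√(1−ζ²)) = 62.4%.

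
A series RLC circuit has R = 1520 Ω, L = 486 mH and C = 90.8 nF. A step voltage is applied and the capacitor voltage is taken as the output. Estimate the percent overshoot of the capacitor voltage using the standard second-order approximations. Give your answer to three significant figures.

For a series RLC circuit (capacitor voltage as output), ω_n = 1/√(LC) = 1/√(486 mH · 90.8 nF) = 4760 rad/s.
ζ = (R/2)·√(C/L) = (1520/2)·√(90.8 nF/486 mH) = 0.329.
%OS = 100·exp(−πζ/√(1−ζ²)) = 33.5%.

%OS ≈ 33.5%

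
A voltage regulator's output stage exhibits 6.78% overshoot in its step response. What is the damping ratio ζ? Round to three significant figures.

From %OS = 100·exp(−πζ/√(1−ζ²)), invert to get ζ = −ln(OS)/√(π² + ln²(OS)) with OS = 0.0678.
−ln 0.0678 = 2.691, so ζ = 2.691/√(π² + 7.243) = 0.651.

ζ ≈ 0.651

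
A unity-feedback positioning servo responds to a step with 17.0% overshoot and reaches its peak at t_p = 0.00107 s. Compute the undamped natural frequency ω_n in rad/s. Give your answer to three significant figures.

ζ from %OS: ζ = |ln 0.170|/√(π²+ln²0.170) = 0.491.
From t_p = π/ω_d, ω_d = π/0.00107 = 2940 rad/s, so ω_n = ω_d/√(1−ζ²) = 3370 rad/s.

ω_n ≈ 3370 rad/s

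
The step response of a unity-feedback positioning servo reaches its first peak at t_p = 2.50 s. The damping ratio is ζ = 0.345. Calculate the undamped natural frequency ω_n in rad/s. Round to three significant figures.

Peak time t_p = π/ω_d, so ω_d = π/t_p = π/2.50 = 1.26 rad/s.
ω_n = ω_d/√(1−ζ²) = 1.26/√0.881 = 1.34 rad/s.

ω_n ≈ 1.34 rad/s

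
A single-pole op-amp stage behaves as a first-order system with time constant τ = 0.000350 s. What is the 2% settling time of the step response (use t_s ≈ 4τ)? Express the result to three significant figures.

t_s ≈ 4τ = 0.00140 s.

t_s ≈ 0.00140 s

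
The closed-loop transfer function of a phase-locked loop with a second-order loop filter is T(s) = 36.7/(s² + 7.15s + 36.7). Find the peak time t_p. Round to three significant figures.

Comparing the denominator to s² + 2ζω_n s + ω_n²: ω_n = √36.7 = 6.06 rad/s, and 2ζω_n = 7.15 so ζ = 7.15/(2·6.06) = 0.590.
ω_d = 6.06·√(1 − 0.590²) = 4.89 rad/s. Then t_p = π/ω_d = 0.642 s.

t_p ≈ 0.642 s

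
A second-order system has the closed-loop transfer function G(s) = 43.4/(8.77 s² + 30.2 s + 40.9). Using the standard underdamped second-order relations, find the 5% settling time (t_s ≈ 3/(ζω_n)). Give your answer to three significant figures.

Dividing through by 8.77: denominator becomes s² + 3.444 s + 4.664.
So ω_n = √4.664 = 2.16 rad/s and ζ = 3.444/(2·2.16) = 0.797.
t_s ≈ 3/(ζω_n) = 1.74 s.

t_s ≈ 1.74 s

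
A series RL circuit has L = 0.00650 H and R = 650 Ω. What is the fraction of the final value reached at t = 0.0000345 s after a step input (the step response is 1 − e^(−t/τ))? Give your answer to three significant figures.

y/y_∞ ≈ 0.968

τ = L/R = 0.00650/650 = 0.0000100 s.
y(t)/y_∞ = 1 − e^(−t/τ) = 1 − e^(−0.0000345/0.0000100) = 1 − e^(−3.45) = 0.968.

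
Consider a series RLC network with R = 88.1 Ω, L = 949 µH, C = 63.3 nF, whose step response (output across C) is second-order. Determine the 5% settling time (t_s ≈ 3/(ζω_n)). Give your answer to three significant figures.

t_s ≈ 0.0000646 s

For a series RLC circuit (capacitor voltage as output), ω_n = 1/√(LC) = 1/√(949 µH · 63.3 nF) = 129000 rad/s.
ζ = (R/2)·√(C/L) = (88.1/2)·√(63.3 nF/949 µH) = 0.360.
t_s ≈ 3/(ζω_n) = 0.0000646 s.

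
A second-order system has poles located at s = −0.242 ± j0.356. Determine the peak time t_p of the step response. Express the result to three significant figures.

t_p = π/ω_d with ω_d = 0.356 (the imaginary part), so t_p = 8.82 s.

t_p ≈ 8.82 s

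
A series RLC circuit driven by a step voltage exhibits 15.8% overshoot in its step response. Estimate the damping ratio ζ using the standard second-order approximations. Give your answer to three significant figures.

Inverting the overshoot relation: ζ = |ln 0.158|/√(π² + ln²0.158) = 0.506.

ζ ≈ 0.506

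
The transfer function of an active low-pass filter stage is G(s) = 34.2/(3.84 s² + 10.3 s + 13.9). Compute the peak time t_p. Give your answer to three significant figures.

Dividing through by 3.84: denominator becomes s² + 2.682 s + 3.620.
So ω_n = √3.620 = 1.90 rad/s and ζ = 2.682/(2·1.90) = 0.705.
ω_d = 1.90·√(1 − 0.705²) = 1.35 rad/s. t_p = π/ω_d = 2.33 s.

t_p ≈ 2.33 s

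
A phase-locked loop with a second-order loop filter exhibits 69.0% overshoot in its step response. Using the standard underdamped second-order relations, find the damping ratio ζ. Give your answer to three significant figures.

Inverting the overshoot relation: ζ = |ln 0.690|/√(π² + ln²0.690) = 0.117.

ζ ≈ 0.117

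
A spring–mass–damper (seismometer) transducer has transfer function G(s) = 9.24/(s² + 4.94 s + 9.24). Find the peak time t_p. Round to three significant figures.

t_p ≈ 1.77 s

Matching coefficients with s² + 2ζω_n s + ω_n² gives ω_n² = 9.24 ⇒ ω_n = 3.04 rad/s, and ζ = 4.94/(2ω_n) = 0.813.
The damped frequency ω_d = ω_n√(1−ζ²) = 1.77 rad/s. Then t_p = π/ω_d = 1.77 s.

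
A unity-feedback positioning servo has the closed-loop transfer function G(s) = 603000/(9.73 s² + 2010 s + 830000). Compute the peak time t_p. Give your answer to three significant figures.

t_p ≈ 0.0115 s

Dividing through by 9.73: denominator becomes s² + 206.6 s + 85300.
So ω_n = √85300 = 292 rad/s and ζ = 206.6/(2·292) = 0.354.
ω_d = 292·√(1 − 0.354²) = 273 rad/s. t_p = π/ω_d = 0.0115 s.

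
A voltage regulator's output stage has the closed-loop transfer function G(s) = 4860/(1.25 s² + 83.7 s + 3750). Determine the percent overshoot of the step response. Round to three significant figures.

Dividing through by 1.25: denominator becomes s² + 66.96 s + 3000.
So ω_n = √3000 = 54.8 rad/s and ζ = 66.96/(2·54.8) = 0.611.
Overshoot: exp(−π·0.611/√(1−0.611²)) = 0.0884, i.e. 8.84%.

%OS ≈ 8.84%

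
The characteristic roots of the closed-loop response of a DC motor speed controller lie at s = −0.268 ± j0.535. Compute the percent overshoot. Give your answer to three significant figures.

The poles are at −σ ± jω_d with σ = 0.268 and ω_d = 0.535, so ω_n = √(σ²+ω_d²) = 0.598 rad/s and ζ = σ/ω_n = 0.448.
Overshoot: exp(−π·0.448/√(1−0.448²)) = 0.207, i.e. 20.7%.

%OS ≈ 20.7%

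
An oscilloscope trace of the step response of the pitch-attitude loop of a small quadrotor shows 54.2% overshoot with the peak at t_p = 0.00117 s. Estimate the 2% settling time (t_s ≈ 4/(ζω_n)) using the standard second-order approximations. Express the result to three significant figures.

t_s ≈ 0.00764 s

From the overshoot, ζ = −ln(OS)/√(π²+ln²(OS)) = 0.191.
From t_p = π/ω_d, ω_d = π/0.00117 = 2690 rad/s, so ω_n = ω_d/√(1−ζ²) = 2740 rad/s.
t_s ≈ 4/(ζω_n) = 4/(0.191·2740) = 0.00764 s.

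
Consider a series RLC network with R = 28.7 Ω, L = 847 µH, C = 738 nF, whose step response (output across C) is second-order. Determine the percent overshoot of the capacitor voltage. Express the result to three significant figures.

For a series RLC circuit (capacitor voltage as output), ω_n = 1/√(LC) = 1/√(847 µH · 738 nF) = 40000 rad/s.
ζ = (R/2)·√(C/L) = (28.7/2)·√(738 nF/847 µH) = 0.424.
Overshoot: exp(−π·0.424/√(1−0.424²)) = 0.230, i.e. 23.0%.

%OS ≈ 23.0%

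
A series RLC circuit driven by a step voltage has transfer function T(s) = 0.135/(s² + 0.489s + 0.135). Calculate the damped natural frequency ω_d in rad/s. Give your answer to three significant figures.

Comparing the denominator to s² + 2ζω_n s + ω_n²: ω_n = √0.135 = 0.367 rad/s, and 2ζω_n = 0.489 so ζ = 0.489/(2·0.367) = 0.665.
ω_d = ω_n√(1−ζ²) = 0.274 rad/s.

ω_d ≈ 0.274 rad/s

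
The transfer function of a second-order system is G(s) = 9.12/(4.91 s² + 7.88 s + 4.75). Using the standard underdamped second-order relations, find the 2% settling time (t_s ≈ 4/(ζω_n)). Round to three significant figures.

Dividing through by 4.91: denominator becomes s² + 1.605 s + 0.9674.
So ω_n = √0.9674 = 0.984 rad/s and ζ = 1.605/(2·0.984) = 0.816.
t_s ≈ 4/(ζω_n) = 4.98 s.

t_s ≈ 4.98 s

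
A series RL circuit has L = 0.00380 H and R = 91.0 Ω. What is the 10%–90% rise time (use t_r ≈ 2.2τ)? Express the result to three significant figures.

t_r ≈ 0.0000919 s

τ = L/R = 0.00380/91.0 = 0.0000418 s.
t_r ≈ 2.2τ = 0.0000919 s.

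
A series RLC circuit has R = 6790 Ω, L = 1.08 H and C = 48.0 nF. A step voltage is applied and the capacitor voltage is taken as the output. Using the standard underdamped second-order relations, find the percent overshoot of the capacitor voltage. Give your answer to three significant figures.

%OS ≈ 4.00%

For a series RLC circuit (capacitor voltage as output), ω_n = 1/√(LC) = 1/√(1.08 H · 48.0 nF) = 4390 rad/s.
ζ = (R/2)·√(C/L) = (6790/2)·√(48.0 nF/1.08 H) = 0.716.
%OS = 100·exp(−πζ/√(1−ζ²)) = 4.00%.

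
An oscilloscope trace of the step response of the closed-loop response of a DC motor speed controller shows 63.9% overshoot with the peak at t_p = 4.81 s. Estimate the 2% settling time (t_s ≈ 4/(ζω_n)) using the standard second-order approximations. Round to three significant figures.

From the overshoot, ζ = −ln(OS)/√(π²+ln²(OS)) = 0.141.
t_p = π/ω_d ⇒ ω_d = 0.653 rad/s; then ω_n = ω_d/√(1−ζ²) = 0.660 rad/s.
t_s ≈ 4/(ζω_n) = 4/(0.141·0.660) = 43.0 s.

t_s ≈ 43.0 s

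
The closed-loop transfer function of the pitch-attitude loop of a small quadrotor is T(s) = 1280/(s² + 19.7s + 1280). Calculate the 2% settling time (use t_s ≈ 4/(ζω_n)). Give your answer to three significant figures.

ω_n = √1280 = 35.8 rad/s; ζ = 19.7/(2·35.8) = 0.275.
t_s ≈ 4/(ζω_n) = 4/(0.275·35.8) = 0.406 s.

t_s ≈ 0.406 s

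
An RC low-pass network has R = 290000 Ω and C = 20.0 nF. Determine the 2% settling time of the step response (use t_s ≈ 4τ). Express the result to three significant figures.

t_s ≈ 0.0232 s

τ = RC = 290000 × 20.0 nF = 0.00580 s.
t_s ≈ 4τ = 0.0232 s.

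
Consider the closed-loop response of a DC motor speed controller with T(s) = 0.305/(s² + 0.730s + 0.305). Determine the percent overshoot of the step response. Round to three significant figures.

ω_n = √0.305 = 0.552 rad/s; ζ = 0.730/(2·0.552) = 0.661.
%OS = 100 e^{−πζ/√(1−ζ²)} with ζ = 0.661 gives 6.29%.

%OS ≈ 6.29%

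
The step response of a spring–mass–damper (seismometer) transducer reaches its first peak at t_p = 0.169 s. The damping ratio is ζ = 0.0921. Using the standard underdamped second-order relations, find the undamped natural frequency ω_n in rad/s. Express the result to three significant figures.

ω_n ≈ 18.7 rad/s

Peak time t_p = π/ω_d, so ω_d = π/t_p = π/0.169 = 18.6 rad/s.
ω_n = ω_d/√(1−ζ²) = 18.6/√0.992 = 18.7 rad/s.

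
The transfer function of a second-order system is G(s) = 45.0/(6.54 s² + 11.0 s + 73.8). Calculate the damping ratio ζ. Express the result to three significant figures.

ζ ≈ 0.250

Dividing through by 6.54: denominator becomes s² + 1.682 s + 11.28.
So ω_n = √11.28 = 3.36 rad/s and ζ = 1.682/(2·3.36) = 0.250.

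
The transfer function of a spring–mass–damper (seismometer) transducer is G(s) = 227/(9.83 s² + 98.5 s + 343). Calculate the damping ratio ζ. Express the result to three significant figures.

Dividing through by 9.83: denominator becomes s² + 10.02 s + 34.89.
So ω_n = √34.89 = 5.91 rad/s and ζ = 10.02/(2·5.91) = 0.848.

ζ ≈ 0.848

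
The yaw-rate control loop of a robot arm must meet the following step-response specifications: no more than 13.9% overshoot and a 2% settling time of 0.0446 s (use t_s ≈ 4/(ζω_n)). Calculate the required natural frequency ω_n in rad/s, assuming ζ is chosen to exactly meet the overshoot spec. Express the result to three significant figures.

ω_n ≈ 169 rad/s

ζ = −ln(OS)/√(π² + (ln OS)²). With OS = 0.139, ln OS = −1.973 and ζ = 1.973/3.710 = 0.532.
From t_s ≈ 4/(ζω_n): ω_n = 4/(ζ·t_s) = 4/(0.532·0.0446) = 169 rad/s.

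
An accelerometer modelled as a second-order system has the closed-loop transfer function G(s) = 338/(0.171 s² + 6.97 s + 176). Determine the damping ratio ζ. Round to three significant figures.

Dividing through by 0.171: denominator becomes s² + 40.76 s + 1029.
So ω_n = √1029 = 32.1 rad/s and ζ = 40.76/(2·32.1) = 0.635.

ζ ≈ 0.635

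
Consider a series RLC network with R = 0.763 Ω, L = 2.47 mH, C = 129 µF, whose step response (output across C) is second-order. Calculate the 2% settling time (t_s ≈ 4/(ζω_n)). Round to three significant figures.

t_s ≈ 0.0259 s

For a series RLC circuit (capacitor voltage as output), ω_n = 1/√(LC) = 1/√(2.47 mH · 129 µF) = 1770 rad/s.
ζ = (R/2)·√(C/L) = (0.763/2)·√(129 µF/2.47 mH) = 0.0872.
t_s ≈ 4/(ζω_n) = 0.0259 s.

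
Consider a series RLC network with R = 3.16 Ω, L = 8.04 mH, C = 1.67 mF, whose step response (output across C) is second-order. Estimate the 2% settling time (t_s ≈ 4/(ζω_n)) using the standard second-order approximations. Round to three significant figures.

For a series RLC circuit (capacitor voltage as output), ω_n = 1/√(LC) = 1/√(8.04 mH · 1.67 mF) = 273 rad/s.
ζ = (R/2)·√(C/L) = (3.16/2)·√(1.67 mF/8.04 mH) = 0.720.
t_s ≈ 4/(ζω_n) = 0.0204 s.

t_s ≈ 0.0204 s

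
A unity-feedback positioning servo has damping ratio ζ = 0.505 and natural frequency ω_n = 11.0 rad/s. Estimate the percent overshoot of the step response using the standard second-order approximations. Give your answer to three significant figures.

For an underdamped second-order system, %OS = 100·exp(−πζ/√(1−ζ²)).
πζ/√(1−ζ²) = π·0.505/√(1−0.255) = 1.838, so %OS = 100·e^(−1.838) = 15.9%.

%OS ≈ 15.9%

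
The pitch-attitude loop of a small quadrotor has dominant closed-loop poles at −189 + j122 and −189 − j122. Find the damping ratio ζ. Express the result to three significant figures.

ζ ≈ 0.840

The poles are at −σ ± jω_d with σ = 189 and ω_d = 122, so ω_n = √(σ²+ω_d²) = 225 rad/s and ζ = σ/ω_n = 0.840.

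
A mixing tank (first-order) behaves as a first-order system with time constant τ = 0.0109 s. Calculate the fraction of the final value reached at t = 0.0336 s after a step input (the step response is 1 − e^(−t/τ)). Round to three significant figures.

y/y_∞ ≈ 0.954

y(t)/y_∞ = 1 − e^(−t/τ) = 1 − e^(−0.0336/0.0109) = 1 − e^(−3.08) = 0.954.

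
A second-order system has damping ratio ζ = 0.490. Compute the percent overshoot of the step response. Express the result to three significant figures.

%OS ≈ 17.1%

For an underdamped second-order system, %OS = 100·exp(−πζ/√(1−ζ²)).
πζ/√(1−ζ²) = π·0.490/√(1−0.240) = 1.766, so %OS = 100·e^(−1.766) = 17.1%.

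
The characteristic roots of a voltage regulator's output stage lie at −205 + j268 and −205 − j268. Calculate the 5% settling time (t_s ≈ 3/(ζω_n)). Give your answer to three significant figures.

For poles at −σ ± jω_d, ζω_n = σ = 205, so t_s ≈ 3/σ = 0.0146 s.

t_s ≈ 0.0146 s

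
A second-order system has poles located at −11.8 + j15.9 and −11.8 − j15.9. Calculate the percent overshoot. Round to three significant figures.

%OS ≈ 9.72%

|pole| = ω_n = √(11.8² + 15.9²) = 19.8 rad/s; ζ = cos θ = σ/ω_n = 0.596.
Overshoot: exp(−π·0.596/√(1−0.596²)) = 0.0972, i.e. 9.72%.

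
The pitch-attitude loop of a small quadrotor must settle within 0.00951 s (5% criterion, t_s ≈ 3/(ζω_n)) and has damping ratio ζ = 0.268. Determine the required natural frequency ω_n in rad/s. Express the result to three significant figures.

ω_n ≈ 1180 rad/s

Rearranging t_s ≈ 3/(ζω_n) gives ω_n = 3/(ζ·t_s) = 3/(0.268 × 0.00951) = 1180 rad/s.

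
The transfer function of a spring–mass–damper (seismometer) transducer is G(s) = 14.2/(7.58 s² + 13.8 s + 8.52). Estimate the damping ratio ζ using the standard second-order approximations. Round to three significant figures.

ζ ≈ 0.859

Dividing through by 7.58: denominator becomes s² + 1.821 s + 1.124.
So ω_n = √1.124 = 1.06 rad/s and ζ = 1.821/(2·1.06) = 0.859.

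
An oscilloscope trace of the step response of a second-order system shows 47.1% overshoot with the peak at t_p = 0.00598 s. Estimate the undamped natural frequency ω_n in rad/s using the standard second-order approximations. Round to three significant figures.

ω_n ≈ 540 rad/s

From the overshoot, ζ = −ln(OS)/√(π²+ln²(OS)) = 0.233.
t_p = π/ω_d ⇒ ω_d = 525 rad/s; then ω_n = ω_d/√(1−ζ²) = 540 rad/s.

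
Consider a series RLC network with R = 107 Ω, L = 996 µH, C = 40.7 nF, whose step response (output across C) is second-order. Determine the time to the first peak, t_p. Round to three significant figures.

t_p ≈ 0.0000213 s

For a series RLC circuit (capacitor voltage as output), ω_n = 1/√(LC) = 1/√(996 µH · 40.7 nF) = 157000 rad/s.
ζ = (R/2)·√(C/L) = (107/2)·√(40.7 nF/996 µH) = 0.342.
ω_d = ω_n√(1−ζ²) = 148000 rad/s. t_p = π/ω_d = 0.0000213 s.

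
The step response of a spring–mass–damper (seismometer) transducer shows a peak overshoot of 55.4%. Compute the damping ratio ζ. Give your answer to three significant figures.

ζ ≈ 0.185

Inverting the overshoot relation: ζ = |ln 0.554|/√(π² + ln²0.554) = 0.185.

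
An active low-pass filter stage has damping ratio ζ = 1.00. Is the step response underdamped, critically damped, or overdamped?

Since ζ = 1, the system is critically damped.

critically damped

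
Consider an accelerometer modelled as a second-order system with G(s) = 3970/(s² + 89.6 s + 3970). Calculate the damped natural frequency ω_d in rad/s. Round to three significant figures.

ω_d ≈ 44.3 rad/s

Matching coefficients with s² + 2ζω_n s + ω_n² gives ω_n² = 3970 ⇒ ω_n = 63.0 rad/s, and ζ = 89.6/(2ω_n) = 0.711.
ω_d = 63.0·√(1 − 0.711²) = 44.3 rad/s.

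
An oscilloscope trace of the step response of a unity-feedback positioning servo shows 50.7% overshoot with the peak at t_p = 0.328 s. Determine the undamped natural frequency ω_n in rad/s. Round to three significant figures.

From the overshoot, ζ = −ln(OS)/√(π²+ln²(OS)) = 0.211.
From t_p = π/ω_d, ω_d = π/0.328 = 9.58 rad/s, so ω_n = ω_d/√(1−ζ²) = 9.80 rad/s.

ω_n ≈ 9.80 rad/s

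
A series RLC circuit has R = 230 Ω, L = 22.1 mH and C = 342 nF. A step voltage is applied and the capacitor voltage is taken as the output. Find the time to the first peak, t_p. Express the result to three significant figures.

For a series RLC circuit (capacitor voltage as output), ω_n = 1/√(LC) = 1/√(22.1 mH · 342 nF) = 11500 rad/s.
ζ = (R/2)·√(C/L) = (230/2)·√(342 nF/22.1 mH) = 0.452.
ω_d = ω_n√(1−ζ²) = 10300 rad/s. t_p = π/ω_d = 0.000306 s.

t_p ≈ 0.000306 s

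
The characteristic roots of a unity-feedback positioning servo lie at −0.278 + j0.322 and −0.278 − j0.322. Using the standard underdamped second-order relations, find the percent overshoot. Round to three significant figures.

%OS ≈ 6.64%

The poles are at −σ ± jω_d with σ = 0.278 and ω_d = 0.322, so ω_n = √(σ²+ω_d²) = 0.425 rad/s and ζ = σ/ω_n = 0.653.
%OS = 100·exp(−πζ/√(1−ζ²)) = 6.64%.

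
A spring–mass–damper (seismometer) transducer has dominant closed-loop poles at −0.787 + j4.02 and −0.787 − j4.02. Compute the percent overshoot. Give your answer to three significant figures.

%OS ≈ 54.1%

|pole| = ω_n = √(0.787² + 4.02²) = 4.10 rad/s; ζ = cos θ = σ/ω_n = 0.192.
%OS = 100 e^{−πζ/√(1−ζ²)} with ζ = 0.192 gives 54.1%.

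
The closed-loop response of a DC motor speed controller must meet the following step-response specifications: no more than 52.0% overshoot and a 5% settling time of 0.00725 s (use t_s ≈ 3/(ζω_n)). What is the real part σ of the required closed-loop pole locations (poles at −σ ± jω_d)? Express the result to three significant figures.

The settling-time spec alone fixes σ = ζω_n = 3/t_s = 3/0.00725 = 414.
(Overshoot then fixes ζ = 0.204 and hence ω_d = σ·√(1−ζ²)/ζ = 1990 rad/s.)

σ ≈ 414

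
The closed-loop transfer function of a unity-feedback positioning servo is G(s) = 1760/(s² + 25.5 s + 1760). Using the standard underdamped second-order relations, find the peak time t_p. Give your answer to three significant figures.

Comparing the denominator to s² + 2ζω_n s + ω_n²: ω_n = √1760 = 42.0 rad/s, and 2ζω_n = 25.5 so ζ = 25.5/(2·42.0) = 0.304.
ω_d = 42.0·√(1 − 0.304²) = 40.0 rad/s. Then t_p = π/ω_d = 0.0786 s.

t_p ≈ 0.0786 s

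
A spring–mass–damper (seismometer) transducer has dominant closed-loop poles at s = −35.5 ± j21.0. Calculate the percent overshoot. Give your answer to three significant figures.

|pole| = ω_n = √(35.5² + 21.0²) = 41.2 rad/s; ζ = cos θ = σ/ω_n = 0.861.
Overshoot: exp(−π·0.861/√(1−0.861²)) = 0.00494, i.e. 0.494%.

%OS ≈ 0.494%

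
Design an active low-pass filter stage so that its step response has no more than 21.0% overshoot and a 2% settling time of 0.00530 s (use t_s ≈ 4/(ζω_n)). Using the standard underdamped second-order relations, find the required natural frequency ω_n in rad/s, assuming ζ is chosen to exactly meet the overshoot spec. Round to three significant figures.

ω_n ≈ 1700 rad/s

From %OS = 100·exp(−πζ/√(1−ζ²)), invert to get ζ = −ln(OS)/√(π² + ln²(OS)) with OS = 0.210.
−ln 0.210 = 1.561, so ζ = 1.561/√(π² + 2.436) = 0.445.
From t_s ≈ 4/(ζω_n): ω_n = 4/(ζ·t_s) = 4/(0.445·0.00530) = 1700 rad/s.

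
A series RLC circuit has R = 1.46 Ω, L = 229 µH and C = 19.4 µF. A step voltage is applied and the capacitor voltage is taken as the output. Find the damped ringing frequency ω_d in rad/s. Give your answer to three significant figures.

ω_d ≈ 14700 rad/s

For a series RLC circuit (capacitor voltage as output), ω_n = 1/√(LC) = 1/√(229 µH · 19.4 µF) = 15000 rad/s.
ζ = (R/2)·√(C/L) = (1.46/2)·√(19.4 µF/229 µH) = 0.212.
ω_d = 15000·√(1 − 0.212²) = 14700 rad/s.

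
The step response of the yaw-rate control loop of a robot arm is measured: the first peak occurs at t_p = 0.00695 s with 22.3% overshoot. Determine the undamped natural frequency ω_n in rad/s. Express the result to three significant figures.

ω_n ≈ 501 rad/s

The overshoot fixes ζ = −ln(OS)/√(π²+ln²(OS)) = 0.431.
t_p = π/ω_d ⇒ ω_d = 452 rad/s; then ω_n = ω_d/√(1−ζ²) = 501 rad/s.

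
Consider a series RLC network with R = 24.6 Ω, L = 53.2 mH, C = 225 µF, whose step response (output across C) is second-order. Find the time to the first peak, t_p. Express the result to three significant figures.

t_p ≈ 0.0181 s

For a series RLC circuit (capacitor voltage as output), ω_n = 1/√(LC) = 1/√(53.2 mH · 225 µF) = 289 rad/s.
ζ = (R/2)·√(C/L) = (24.6/2)·√(225 µF/53.2 mH) = 0.800.
ω_d = 289·√(1 − 0.800²) = 173 rad/s. t_p = π/ω_d = 0.0181 s.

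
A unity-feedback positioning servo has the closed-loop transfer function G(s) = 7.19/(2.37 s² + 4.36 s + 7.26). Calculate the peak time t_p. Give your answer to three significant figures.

t_p ≈ 2.11 s

Dividing through by 2.37: denominator becomes s² + 1.840 s + 3.063.
So ω_n = √3.063 = 1.75 rad/s and ζ = 1.840/(2·1.75) = 0.526.
ω_d = 1.75·√(1 − 0.526²) = 1.49 rad/s. t_p = π/ω_d = 2.11 s.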